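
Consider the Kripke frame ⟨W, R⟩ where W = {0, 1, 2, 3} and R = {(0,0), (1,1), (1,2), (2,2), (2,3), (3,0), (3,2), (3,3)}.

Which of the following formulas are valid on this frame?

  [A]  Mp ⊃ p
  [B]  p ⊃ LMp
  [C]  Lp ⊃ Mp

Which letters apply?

C

R is not symmetric: 1 R 2 but not 2 R 1.
R is serial: every world has an R-successor.
R is not a subset of the identity: 1 R 2 with 1 ≠ 2.
(A) Mp ⊃ p is the converse of T; it holds exactly when R ⊆ identity. Here R ⊄ identity — not valid.
(B) p ⊃ LMp (axiom B) characterises the symmetric frames. R is not symmetric — not valid.
(C) axiom D: valid iff R is serial. R is serial — valid.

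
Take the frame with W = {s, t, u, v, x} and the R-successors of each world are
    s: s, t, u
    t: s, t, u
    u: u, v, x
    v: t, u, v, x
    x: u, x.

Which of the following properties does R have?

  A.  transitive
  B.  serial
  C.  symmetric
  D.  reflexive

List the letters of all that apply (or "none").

B, D

(A) not transitive: s R u and u R v but not s R v.
(B) serial: every world has an R-successor.
(C) not symmetric: s R u but not u R s.
(D) reflexive: each world relates to itself.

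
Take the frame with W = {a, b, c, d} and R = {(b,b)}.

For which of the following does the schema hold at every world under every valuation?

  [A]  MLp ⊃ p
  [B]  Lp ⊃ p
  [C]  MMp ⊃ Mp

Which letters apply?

A, C

R is not reflexive: not a R a.
R is symmetric: every R-edge is matched by its reverse.
R is transitive: R is closed under composition.
(A) MLp ⊃ p is the dual of axiom B; it is valid on a frame exactly when R is symmetric. R is symmetric, so valid.
(B) Lp ⊃ p is axiom T; it is valid on a frame exactly when R is reflexive. R is not reflexive, so not valid.
(C) MMp ⊃ Mp is the dual of axiom 4; it is valid on a frame exactly when R is transitive. R is transitive, so valid.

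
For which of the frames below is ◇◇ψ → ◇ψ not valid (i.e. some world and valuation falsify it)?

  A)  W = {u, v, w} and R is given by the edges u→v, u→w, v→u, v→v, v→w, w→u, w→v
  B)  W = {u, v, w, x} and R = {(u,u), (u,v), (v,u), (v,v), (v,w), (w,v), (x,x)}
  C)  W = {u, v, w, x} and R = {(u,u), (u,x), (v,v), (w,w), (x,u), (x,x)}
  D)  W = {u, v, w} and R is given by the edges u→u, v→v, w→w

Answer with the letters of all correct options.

The schema ◇◇ψ → ◇ψ is the dual of axiom 4; it is valid on a frame iff R is transitive.
(A) R is not transitive (u R v and v R u but not u R u), so the schema fails here.
(B) R is not transitive (u R v and v R w but not u R w), so the schema fails here.
(C) R is transitive (R is closed under composition), so the schema is valid here.
(D) R is transitive (R is closed under composition), so the schema is valid here.

A, B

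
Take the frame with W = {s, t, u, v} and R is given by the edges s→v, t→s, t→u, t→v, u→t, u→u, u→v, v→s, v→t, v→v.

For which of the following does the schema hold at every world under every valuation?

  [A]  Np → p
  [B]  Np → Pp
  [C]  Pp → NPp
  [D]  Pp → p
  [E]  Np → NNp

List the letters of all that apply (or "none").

B

R is not reflexive: not s R s.
R is not transitive: s R v and v R s but not s R s.
R is not euclidean: t R s and t R u but not s R u.
R is serial: every world has an R-successor.
R is not a subset of the identity: s R v with s ≠ v.
(A) axiom T: valid iff R is reflexive. R is not reflexive — not valid.
(B) Np → Pp is axiom D, which corresponds to seriality. R is serial — valid.
(C) Pp → NPp is axiom 5, which corresponds to the euclidean property. R is not euclidean — not valid.
(D) Pp → p is valid only on frames where every R-edge is a self-loop. Here R ⊄ identity — not valid.
(E) Np → NNp is axiom 4, which corresponds to transitivity. R is not transitive — not valid.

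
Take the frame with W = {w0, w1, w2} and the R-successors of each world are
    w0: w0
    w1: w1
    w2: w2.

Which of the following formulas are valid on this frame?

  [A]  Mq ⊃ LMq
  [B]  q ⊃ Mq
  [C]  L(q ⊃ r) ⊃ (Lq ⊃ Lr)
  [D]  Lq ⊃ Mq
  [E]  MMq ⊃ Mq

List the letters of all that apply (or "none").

R is reflexive: each world relates to itself.
R is transitive: R is closed under composition.
R is euclidean: any two R-successors of the same world are R-related.
R is serial: every world has an R-successor.
(A) axiom 5: valid iff R is euclidean. R is euclidean — valid.
(B) q ⊃ Mq is the dual of axiom T; it is valid on a frame exactly when R is reflexive. R is reflexive, so valid.
(C) L(q ⊃ r) ⊃ (Lq ⊃ Lr) is the K axiom; it holds on all frames — valid.
(D) Lq ⊃ Mq (axiom D) characterises the serial frames. R is serial — valid.
(E) MMq ⊃ Mq is the dual of axiom 4; it is valid on a frame exactly when R is transitive. R is transitive, so valid.

A, B, C, D, E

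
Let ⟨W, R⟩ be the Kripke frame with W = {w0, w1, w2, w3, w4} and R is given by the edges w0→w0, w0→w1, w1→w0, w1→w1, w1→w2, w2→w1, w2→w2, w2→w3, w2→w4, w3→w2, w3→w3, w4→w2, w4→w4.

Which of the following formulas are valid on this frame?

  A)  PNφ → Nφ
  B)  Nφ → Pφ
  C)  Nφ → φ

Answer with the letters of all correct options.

R is reflexive: each world relates to itself.
R is not euclidean: w1 R w0 and w1 R w2 but not w0 R w2.
R is serial: every world has an R-successor.
(A) PNφ → Nφ (the dual of axiom 5) characterises the euclidean frames. R is not euclidean — not valid.
(B) Nφ → Pφ (axiom D) characterises the serial frames. R is serial — valid.
(C) Nφ → φ is axiom T, which corresponds to reflexivity. R is reflexive — valid.

B, C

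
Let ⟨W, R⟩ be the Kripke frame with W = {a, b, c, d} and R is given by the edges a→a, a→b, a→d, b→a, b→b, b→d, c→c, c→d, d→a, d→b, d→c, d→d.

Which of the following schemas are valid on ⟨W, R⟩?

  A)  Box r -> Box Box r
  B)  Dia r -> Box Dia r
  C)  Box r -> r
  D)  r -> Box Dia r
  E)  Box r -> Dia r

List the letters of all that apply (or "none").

C, D, E

R is reflexive: each world relates to itself.
R is symmetric: every R-edge is matched by its reverse.
R is not transitive: a R d and d R c but not a R c.
R is not euclidean: d R a and d R c but not a R c.
R is serial: every world has an R-successor.
(A) axiom 4: valid iff R is transitive. R is not transitive — not valid.
(B) Dia r -> Box Dia r (axiom 5) characterises the euclidean frames. R is not euclidean — not valid.
(C) Box r -> r is axiom T, which corresponds to reflexivity. R is reflexive — valid.
(D) axiom B: valid iff R is symmetric. R is symmetric — valid.
(E) Box r -> Dia r (axiom D) characterises the serial frames. R is serial — valid.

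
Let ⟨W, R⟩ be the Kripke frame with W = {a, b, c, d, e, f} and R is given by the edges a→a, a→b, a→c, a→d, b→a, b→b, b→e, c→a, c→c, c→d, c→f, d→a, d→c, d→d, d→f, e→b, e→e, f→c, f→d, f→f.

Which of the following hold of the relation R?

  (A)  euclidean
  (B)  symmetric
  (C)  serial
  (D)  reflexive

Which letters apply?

(A) not euclidean: a R b and a R c but not b R c.
(B) symmetric: every R-edge is matched by its reverse.
(C) serial: every world has an R-successor.
(D) reflexive: each world relates to itself.

B, C, D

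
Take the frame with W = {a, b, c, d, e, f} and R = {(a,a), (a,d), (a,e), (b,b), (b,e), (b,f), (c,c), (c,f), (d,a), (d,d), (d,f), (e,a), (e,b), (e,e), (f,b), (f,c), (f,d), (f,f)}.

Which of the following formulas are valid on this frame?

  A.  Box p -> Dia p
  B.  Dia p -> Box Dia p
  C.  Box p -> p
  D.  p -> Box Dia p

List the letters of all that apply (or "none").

R is reflexive: each world relates to itself.
R is symmetric: every R-edge is matched by its reverse.
R is not euclidean: a R d and a R e but not d R e.
R is serial: every world has an R-successor.
(A) Box p -> Dia p (axiom D) characterises the serial frames. R is serial — valid.
(B) Dia p -> Box Dia p is axiom 5; it is valid on a frame exactly when R is euclidean. R is not euclidean, so not valid.
(C) Box p -> p is axiom T, which corresponds to reflexivity. R is reflexive — valid.
(D) p -> Box Dia p is axiom B, which corresponds to symmetry. R is symmetric — valid.

A, C, D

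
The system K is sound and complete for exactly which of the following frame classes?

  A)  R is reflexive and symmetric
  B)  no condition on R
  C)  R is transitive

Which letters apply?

(A) this class determines B (= KTB), not K.
(B) K is sound and complete for exactly this class.
(C) this class determines K4, not K.

B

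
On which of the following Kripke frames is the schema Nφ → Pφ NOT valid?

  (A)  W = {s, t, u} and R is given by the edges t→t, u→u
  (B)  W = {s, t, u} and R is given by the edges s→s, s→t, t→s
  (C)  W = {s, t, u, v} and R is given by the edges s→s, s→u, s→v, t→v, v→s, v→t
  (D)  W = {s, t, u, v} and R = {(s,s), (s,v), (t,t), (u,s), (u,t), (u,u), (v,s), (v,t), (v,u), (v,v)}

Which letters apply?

The schema Nφ → Pφ is axiom D; it is valid on a frame iff R is serial.
(A) R is not serial (s has no R-successor), so the schema fails here.
(B) R is not serial (u has no R-successor), so the schema fails here.
(C) R is not serial (u has no R-successor), so the schema fails here.
(D) R is serial (every world has an R-successor), so the schema is valid here.

A, B, C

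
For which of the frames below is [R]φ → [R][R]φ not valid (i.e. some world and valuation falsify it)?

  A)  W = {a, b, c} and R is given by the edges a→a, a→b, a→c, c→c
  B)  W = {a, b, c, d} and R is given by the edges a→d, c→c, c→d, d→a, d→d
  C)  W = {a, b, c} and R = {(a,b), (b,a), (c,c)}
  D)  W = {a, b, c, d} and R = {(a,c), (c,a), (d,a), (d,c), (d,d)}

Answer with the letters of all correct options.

B, C, D

The schema [R]φ → [R][R]φ is axiom 4; it is valid on a frame iff R is transitive.
(A) R is transitive (R is closed under composition), so the schema is valid here.
(B) R is not transitive (a R d and d R a but not a R a), so the schema fails here.
(C) R is not transitive (a R b and b R a but not a R a), so the schema fails here.
(D) R is not transitive (a R c and c R a but not a R a), so the schema fails here.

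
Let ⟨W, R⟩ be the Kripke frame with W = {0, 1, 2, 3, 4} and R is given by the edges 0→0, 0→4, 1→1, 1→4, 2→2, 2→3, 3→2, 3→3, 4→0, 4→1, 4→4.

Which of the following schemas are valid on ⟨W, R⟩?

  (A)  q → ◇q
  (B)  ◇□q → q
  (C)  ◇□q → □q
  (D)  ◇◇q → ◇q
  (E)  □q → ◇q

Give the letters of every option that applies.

R is reflexive: each world relates to itself.
R is symmetric: every R-edge is matched by its reverse.
R is not transitive: 0 R 4 and 4 R 1 but not 0 R 1.
R is not euclidean: 4 R 0 and 4 R 1 but not 0 R 1.
R is serial: every world has an R-successor.
(A) q → ◇q is the dual of axiom T; it is valid on a frame exactly when R is reflexive. R is reflexive, so valid.
(B) ◇□q → q is the dual of axiom B, which corresponds to symmetry. R is symmetric — valid.
(C) the dual of axiom 5: valid iff R is euclidean. R is not euclidean — not valid.
(D) ◇◇q → ◇q (the dual of axiom 4) characterises the transitive frames. R is not transitive — not valid.
(E) □q → ◇q is axiom D, which corresponds to seriality. R is serial — valid.

A, B, E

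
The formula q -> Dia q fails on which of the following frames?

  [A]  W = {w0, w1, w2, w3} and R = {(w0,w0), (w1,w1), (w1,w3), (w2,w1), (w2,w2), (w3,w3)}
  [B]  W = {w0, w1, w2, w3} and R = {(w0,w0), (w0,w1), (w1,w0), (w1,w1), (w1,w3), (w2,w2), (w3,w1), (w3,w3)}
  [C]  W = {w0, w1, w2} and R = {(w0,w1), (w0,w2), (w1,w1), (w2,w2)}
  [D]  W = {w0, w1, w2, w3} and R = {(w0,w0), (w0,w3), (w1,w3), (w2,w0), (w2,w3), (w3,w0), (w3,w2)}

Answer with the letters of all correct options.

The schema q -> Dia q is the dual of axiom T; it is valid on a frame iff R is reflexive.
(A) R is reflexive (each world relates to itself), so the schema is valid here.
(B) R is reflexive (each world relates to itself), so the schema is valid here.
(C) R is not reflexive (not w0 R w0), so the schema fails here.
(D) R is not reflexive (not w1 R w1), so the schema fails here.

C, D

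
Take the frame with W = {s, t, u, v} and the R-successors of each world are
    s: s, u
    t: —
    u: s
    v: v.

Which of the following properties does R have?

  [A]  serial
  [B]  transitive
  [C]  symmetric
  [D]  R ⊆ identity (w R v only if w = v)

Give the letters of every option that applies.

(A) not serial: t has no R-successor.
(B) not transitive: u R s and s R u but not u R u.
(C) symmetric: every R-edge is matched by its reverse.
(D) not ⊆ identity: s R u with s ≠ u.

C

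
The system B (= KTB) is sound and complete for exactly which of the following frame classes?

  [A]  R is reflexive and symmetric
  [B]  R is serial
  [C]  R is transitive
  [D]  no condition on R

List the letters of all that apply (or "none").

A

(A) B (= KTB) is sound and complete for exactly this class.
(B) this class determines D, not B (= KTB).
(C) this class determines K4, not B (= KTB).
(D) this class determines K, not B (= KTB).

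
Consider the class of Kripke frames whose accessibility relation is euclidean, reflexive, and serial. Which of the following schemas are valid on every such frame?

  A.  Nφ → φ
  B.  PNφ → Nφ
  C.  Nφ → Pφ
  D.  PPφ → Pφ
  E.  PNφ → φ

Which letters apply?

A relation that is euclidean, reflexive, and serial is also symmetric and transitive.
(A) Nφ → φ (axiom T) characterises the reflexive frames. Every such R is reflexive — valid.
(B) PNφ → Nφ is the dual of axiom 5, which corresponds to the euclidean property. Every such R is euclidean — valid.
(C) Nφ → Pφ is axiom D; it is valid on a frame exactly when R is serial. Every such R is serial, so valid.
(D) the dual of axiom 4: valid iff R is transitive. Every such R is transitive — valid.
(E) PNφ → φ is the dual of axiom B; it is valid on a frame exactly when R is symmetric. Every such R is symmetric, so valid.

A, B, C, D, E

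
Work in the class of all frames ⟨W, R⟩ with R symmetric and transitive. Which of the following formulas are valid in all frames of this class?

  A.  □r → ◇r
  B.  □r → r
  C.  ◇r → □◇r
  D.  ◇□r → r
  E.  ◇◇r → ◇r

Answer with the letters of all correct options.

A symmetric transitive relation is euclidean (uRv and uRw give vRu by symmetry, then vRw by transitivity).
(A) □r → ◇r (axiom D) characterises the serial frames. Such an R need not be serial — not valid.
(B) □r → r (axiom T) characterises the reflexive frames. Such an R need not be reflexive — not valid.
(C) ◇r → □◇r is axiom 5, which corresponds to the euclidean property. Every such R is euclidean — valid.
(D) ◇□r → r (the dual of axiom B) characterises the symmetric frames. Every such R is symmetric — valid.
(E) ◇◇r → ◇r is the dual of axiom 4; it is valid on a frame exactly when R is transitive. Every such R is transitive, so valid.

C, D, E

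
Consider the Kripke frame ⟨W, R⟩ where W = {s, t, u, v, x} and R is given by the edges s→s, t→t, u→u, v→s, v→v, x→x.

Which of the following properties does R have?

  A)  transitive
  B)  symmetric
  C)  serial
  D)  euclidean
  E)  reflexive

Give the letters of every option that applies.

(A) transitive: R is closed under composition.
(B) not symmetric: v R s but not s R v.
(C) serial: every world has an R-successor.
(D) not euclidean: v R s and v R v but not s R v.
(E) reflexive: each world relates to itself.

A, C, E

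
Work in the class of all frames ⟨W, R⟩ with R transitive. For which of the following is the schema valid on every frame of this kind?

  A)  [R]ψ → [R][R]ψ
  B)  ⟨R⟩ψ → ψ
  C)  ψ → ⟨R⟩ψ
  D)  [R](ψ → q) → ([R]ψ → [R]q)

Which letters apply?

(A) [R]ψ → [R][R]ψ is axiom 4, which corresponds to transitivity. Every such R is transitive — valid.
(B) ⟨R⟩ψ → ψ is the converse of T; it holds exactly when R ⊆ identity. Such an R need not be a subset of the identity — not valid.
(C) ψ → ⟨R⟩ψ is the dual of axiom T, which corresponds to reflexivity. Such an R need not be reflexive — not valid.
(D) this is just K, valid on every normal frame.

A, D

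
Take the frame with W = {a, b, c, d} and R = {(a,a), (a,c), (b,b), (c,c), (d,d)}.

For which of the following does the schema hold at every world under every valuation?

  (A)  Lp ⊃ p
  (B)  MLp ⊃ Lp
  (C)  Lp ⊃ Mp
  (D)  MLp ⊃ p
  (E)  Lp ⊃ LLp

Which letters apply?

A, C, E

R is reflexive: each world relates to itself.
R is not symmetric: a R c but not c R a.
R is transitive: R is closed under composition.
R is not euclidean: a R c and a R a but not c R a.
R is serial: every world has an R-successor.
(A) Lp ⊃ p is axiom T; it is valid on a frame exactly when R is reflexive. R is reflexive, so valid.
(B) MLp ⊃ Lp (the dual of axiom 5) characterises the euclidean frames. R is not euclidean — not valid.
(C) Lp ⊃ Mp is axiom D, which corresponds to seriality. R is serial — valid.
(D) MLp ⊃ p (the dual of axiom B) characterises the symmetric frames. R is not symmetric — not valid.
(E) axiom 4: valid iff R is transitive. R is transitive — valid.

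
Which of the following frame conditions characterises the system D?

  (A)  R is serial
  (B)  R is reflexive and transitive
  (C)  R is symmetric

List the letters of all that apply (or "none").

(A) D is sound and complete for exactly this class.
(B) this class determines S4, not D.
(C) this class determines KB, not D.

A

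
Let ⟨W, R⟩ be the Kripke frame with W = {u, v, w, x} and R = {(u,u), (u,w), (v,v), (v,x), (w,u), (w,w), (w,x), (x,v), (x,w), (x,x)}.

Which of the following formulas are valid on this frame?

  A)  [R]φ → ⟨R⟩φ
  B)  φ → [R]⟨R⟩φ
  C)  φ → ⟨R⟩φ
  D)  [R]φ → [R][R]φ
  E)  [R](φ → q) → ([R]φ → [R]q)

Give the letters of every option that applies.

A, B, C, E

R is reflexive: each world relates to itself.
R is symmetric: every R-edge is matched by its reverse.
R is not transitive: u R w and w R x but not u R x.
R is serial: every world has an R-successor.
(A) [R]φ → ⟨R⟩φ is axiom D, which corresponds to seriality. R is serial — valid.
(B) φ → [R]⟨R⟩φ is axiom B; it is valid on a frame exactly when R is symmetric. R is symmetric, so valid.
(C) φ → ⟨R⟩φ (the dual of axiom T) characterises the reflexive frames. R is reflexive — valid.
(D) axiom 4: valid iff R is transitive. R is not transitive — not valid.
(E) this is just K, valid on every normal frame.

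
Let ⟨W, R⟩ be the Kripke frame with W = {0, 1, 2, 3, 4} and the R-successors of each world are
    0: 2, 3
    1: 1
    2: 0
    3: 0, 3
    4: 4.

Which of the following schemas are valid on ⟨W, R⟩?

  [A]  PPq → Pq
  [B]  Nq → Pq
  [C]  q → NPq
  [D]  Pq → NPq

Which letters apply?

R is symmetric: every R-edge is matched by its reverse.
R is not transitive: 0 R 2 and 2 R 0 but not 0 R 0.
R is not euclidean: 0 R 2 and 0 R 3 but not 2 R 3.
R is serial: every world has an R-successor.
(A) PPq → Pq (the dual of axiom 4) characterises the transitive frames. R is not transitive — not valid.
(B) axiom D: valid iff R is serial. R is serial — valid.
(C) axiom B: valid iff R is symmetric. R is symmetric — valid.
(D) Pq → NPq is axiom 5; it is valid on a frame exactly when R is euclidean. R is not euclidean, so not valid.

B, C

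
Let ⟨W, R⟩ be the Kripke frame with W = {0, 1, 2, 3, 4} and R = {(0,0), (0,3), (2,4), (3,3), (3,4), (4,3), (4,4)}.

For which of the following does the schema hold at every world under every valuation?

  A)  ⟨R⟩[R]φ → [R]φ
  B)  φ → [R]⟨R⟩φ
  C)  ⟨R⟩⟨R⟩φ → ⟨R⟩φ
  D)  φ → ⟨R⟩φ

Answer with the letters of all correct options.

none

R is not reflexive: not 1 R 1.
R is not symmetric: 0 R 3 but not 3 R 0.
R is not transitive: 0 R 3 and 3 R 4 but not 0 R 4.
R is not euclidean: 0 R 3 and 0 R 0 but not 3 R 0.
(A) ⟨R⟩[R]φ → [R]φ is the dual of axiom 5; it is valid on a frame exactly when R is euclidean. R is not euclidean, so not valid.
(B) φ → [R]⟨R⟩φ (axiom B) characterises the symmetric frames. R is not symmetric — not valid.
(C) ⟨R⟩⟨R⟩φ → ⟨R⟩φ is the dual of axiom 4; it is valid on a frame exactly when R is transitive. R is not transitive, so not valid.
(D) φ → ⟨R⟩φ (the dual of axiom T) characterises the reflexive frames. R is not reflexive — not valid.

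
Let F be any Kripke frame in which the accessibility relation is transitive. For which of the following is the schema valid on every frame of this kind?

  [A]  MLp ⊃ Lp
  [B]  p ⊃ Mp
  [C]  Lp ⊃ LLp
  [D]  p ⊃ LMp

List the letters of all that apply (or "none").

(A) MLp ⊃ Lp (the dual of axiom 5) characterises the euclidean frames. Such an R need not be euclidean — not valid.
(B) p ⊃ Mp is the dual of axiom T, which corresponds to reflexivity. Such an R need not be reflexive — not valid.
(C) Lp ⊃ LLp is axiom 4, which corresponds to transitivity. Every such R is transitive — valid.
(D) p ⊃ LMp (axiom B) characterises the symmetric frames. Such an R need not be symmetric — not valid.

C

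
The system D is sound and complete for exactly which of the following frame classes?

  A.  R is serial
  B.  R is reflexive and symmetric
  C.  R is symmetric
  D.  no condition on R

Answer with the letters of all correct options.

(A) D is sound and complete for exactly this class.
(B) this class determines B (= KTB), not D.
(C) this class determines KB, not D.
(D) this class determines K, not D.

A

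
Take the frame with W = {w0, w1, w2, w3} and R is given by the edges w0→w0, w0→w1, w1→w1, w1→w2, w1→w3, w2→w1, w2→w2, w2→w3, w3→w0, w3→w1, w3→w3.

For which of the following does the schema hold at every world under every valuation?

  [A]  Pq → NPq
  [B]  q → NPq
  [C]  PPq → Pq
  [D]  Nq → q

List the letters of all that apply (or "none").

D

R is reflexive: each world relates to itself.
R is not symmetric: w0 R w1 but not w1 R w0.
R is not transitive: w0 R w1 and w1 R w2 but not w0 R w2.
R is not euclidean: w0 R w1 and w0 R w0 but not w1 R w0.
(A) axiom 5: valid iff R is euclidean. R is not euclidean — not valid.
(B) q → NPq is axiom B, which corresponds to symmetry. R is not symmetric — not valid.
(C) PPq → Pq (the dual of axiom 4) characterises the transitive frames. R is not transitive — not valid.
(D) axiom T: valid iff R is reflexive. R is reflexive — valid.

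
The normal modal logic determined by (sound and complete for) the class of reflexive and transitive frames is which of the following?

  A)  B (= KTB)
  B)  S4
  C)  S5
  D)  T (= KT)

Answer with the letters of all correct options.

(A) B (= KTB) is determined by the class of reflexive and symmetric frames.
(B) S4 is determined by exactly this class.
(C) S5 is determined by the class of reflexive, symmetric, and transitive frames.
(D) T (= KT) is determined by the class of reflexive frames.

B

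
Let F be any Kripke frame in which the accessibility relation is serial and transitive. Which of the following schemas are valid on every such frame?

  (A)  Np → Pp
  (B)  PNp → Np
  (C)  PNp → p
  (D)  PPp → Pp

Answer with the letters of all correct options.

(A) axiom D: valid iff R is serial. Every such R is serial — valid.
(B) PNp → Np (the dual of axiom 5) characterises the euclidean frames. Such an R need not be euclidean — not valid.
(C) PNp → p is the dual of axiom B, which corresponds to symmetry. Such an R need not be symmetric — not valid.
(D) PPp → Pp is the dual of axiom 4; it is valid on a frame exactly when R is transitive. Every such R is transitive, so valid.

A, D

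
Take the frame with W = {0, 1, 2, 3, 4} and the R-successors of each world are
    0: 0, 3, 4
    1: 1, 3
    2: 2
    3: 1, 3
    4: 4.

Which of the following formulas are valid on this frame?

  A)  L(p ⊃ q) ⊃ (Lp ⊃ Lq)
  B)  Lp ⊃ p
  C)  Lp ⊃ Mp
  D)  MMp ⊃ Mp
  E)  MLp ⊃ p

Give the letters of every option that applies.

R is reflexive: each world relates to itself.
R is not symmetric: 0 R 3 but not 3 R 0.
R is not transitive: 0 R 3 and 3 R 1 but not 0 R 1.
R is serial: every world has an R-successor.
(A) L(p ⊃ q) ⊃ (Lp ⊃ Lq) is axiom K, valid on every Kripke frame — valid.
(B) Lp ⊃ p is axiom T, which corresponds to reflexivity. R is reflexive — valid.
(C) Lp ⊃ Mp is axiom D; it is valid on a frame exactly when R is serial. R is serial, so valid.
(D) MMp ⊃ Mp is the dual of axiom 4; it is valid on a frame exactly when R is transitive. R is not transitive, so not valid.
(E) the dual of axiom B: valid iff R is symmetric. R is not symmetric — not valid.

A, B, C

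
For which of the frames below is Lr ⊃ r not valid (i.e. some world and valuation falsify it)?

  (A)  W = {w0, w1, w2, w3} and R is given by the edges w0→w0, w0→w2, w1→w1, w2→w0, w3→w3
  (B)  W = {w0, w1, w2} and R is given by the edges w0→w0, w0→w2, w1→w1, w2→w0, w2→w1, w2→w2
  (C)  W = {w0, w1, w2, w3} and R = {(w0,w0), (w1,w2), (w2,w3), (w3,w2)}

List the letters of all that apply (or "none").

The schema Lr ⊃ r is axiom T; it is valid on a frame iff R is reflexive.
(A) R is not reflexive (not w2 R w2), so the schema fails here.
(B) R is reflexive (each world relates to itself), so the schema is valid here.
(C) R is not reflexive (not w1 R w1), so the schema fails here.

A, C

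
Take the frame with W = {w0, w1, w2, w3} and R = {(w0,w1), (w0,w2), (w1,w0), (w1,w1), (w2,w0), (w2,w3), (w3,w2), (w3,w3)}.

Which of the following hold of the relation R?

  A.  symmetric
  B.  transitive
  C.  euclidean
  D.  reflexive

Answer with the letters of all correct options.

(A) symmetric: every R-edge is matched by its reverse.
(B) not transitive: w0 R w1 and w1 R w0 but not w0 R w0.
(C) not euclidean: w0 R w1 and w0 R w2 but not w1 R w2.
(D) not reflexive: not w0 R w0.

A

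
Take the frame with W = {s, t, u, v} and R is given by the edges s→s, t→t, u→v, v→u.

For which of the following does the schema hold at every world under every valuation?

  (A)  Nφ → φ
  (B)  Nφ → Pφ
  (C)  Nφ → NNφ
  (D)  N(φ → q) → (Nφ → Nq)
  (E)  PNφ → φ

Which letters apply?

B, D, E

R is not reflexive: not u R u.
R is symmetric: every R-edge is matched by its reverse.
R is not transitive: u R v and v R u but not u R u.
R is serial: every world has an R-successor.
(A) Nφ → φ is axiom T; it is valid on a frame exactly when R is reflexive. R is not reflexive, so not valid.
(B) Nφ → Pφ is axiom D; it is valid on a frame exactly when R is serial. R is serial, so valid.
(C) Nφ → NNφ (axiom 4) characterises the transitive frames. R is not transitive — not valid.
(D) this is just K, valid on every normal frame.
(E) PNφ → φ is the dual of axiom B; it is valid on a frame exactly when R is symmetric. R is symmetric, so valid.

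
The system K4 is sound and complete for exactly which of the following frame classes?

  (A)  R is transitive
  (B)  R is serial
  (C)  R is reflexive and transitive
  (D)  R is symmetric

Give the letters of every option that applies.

(A) K4 is sound and complete for exactly this class.
(B) this class determines D, not K4.
(C) this class determines S4, not K4.
(D) this class determines KB, not K4.

A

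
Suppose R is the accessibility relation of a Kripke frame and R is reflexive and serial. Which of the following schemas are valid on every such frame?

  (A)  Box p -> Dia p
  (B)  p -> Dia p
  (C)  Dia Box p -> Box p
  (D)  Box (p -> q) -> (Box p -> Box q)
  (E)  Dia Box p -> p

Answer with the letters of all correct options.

(A) Box p -> Dia p is axiom D; it is valid on a frame exactly when R is serial. Every such R is serial, so valid.
(B) p -> Dia p (the dual of axiom T) characterises the reflexive frames. Every such R is reflexive — valid.
(C) Dia Box p -> Box p is the dual of axiom 5; it is valid on a frame exactly when R is euclidean. Such an R need not be euclidean, so not valid.
(D) this is just K, valid on every normal frame.
(E) Dia Box p -> p is the dual of axiom B, which corresponds to symmetry. Such an R need not be symmetric — not valid.

A, B, D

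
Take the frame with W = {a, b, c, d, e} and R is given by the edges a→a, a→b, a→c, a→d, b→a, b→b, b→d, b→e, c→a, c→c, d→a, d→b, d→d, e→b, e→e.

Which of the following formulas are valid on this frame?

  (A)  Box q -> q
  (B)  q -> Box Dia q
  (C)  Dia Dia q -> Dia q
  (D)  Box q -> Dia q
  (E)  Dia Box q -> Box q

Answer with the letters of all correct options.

A, B, D

R is reflexive: each world relates to itself.
R is symmetric: every R-edge is matched by its reverse.
R is not transitive: a R b and b R e but not a R e.
R is not euclidean: a R b and a R c but not b R c.
R is serial: every world has an R-successor.
(A) Box q -> q is axiom T, which corresponds to reflexivity. R is reflexive — valid.
(B) q -> Box Dia q (axiom B) characterises the symmetric frames. R is symmetric — valid.
(C) Dia Dia q -> Dia q is the dual of axiom 4, which corresponds to transitivity. R is not transitive — not valid.
(D) Box q -> Dia q is axiom D; it is valid on a frame exactly when R is serial. R is serial, so valid.
(E) Dia Box q -> Box q (the dual of axiom 5) characterises the euclidean frames. R is not euclidean — not valid.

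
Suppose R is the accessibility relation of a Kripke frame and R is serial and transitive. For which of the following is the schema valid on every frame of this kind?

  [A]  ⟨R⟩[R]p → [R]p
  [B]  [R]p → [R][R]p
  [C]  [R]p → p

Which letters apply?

B

(A) ⟨R⟩[R]p → [R]p is the dual of axiom 5, which corresponds to the euclidean property. Such an R need not be euclidean — not valid.
(B) axiom 4: valid iff R is transitive. Every such R is transitive — valid.
(C) [R]p → p is axiom T, which corresponds to reflexivity. Such an R need not be reflexive — not valid.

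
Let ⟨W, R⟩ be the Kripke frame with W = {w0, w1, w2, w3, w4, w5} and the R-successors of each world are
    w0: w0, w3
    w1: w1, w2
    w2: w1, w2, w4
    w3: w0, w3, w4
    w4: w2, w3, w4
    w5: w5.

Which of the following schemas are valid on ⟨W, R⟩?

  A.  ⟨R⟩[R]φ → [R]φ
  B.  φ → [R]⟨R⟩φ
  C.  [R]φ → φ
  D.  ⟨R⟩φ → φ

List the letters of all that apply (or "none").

B, C

R is reflexive: each world relates to itself.
R is symmetric: every R-edge is matched by its reverse.
R is not euclidean: w2 R w1 and w2 R w4 but not w1 R w4.
R is not a subset of the identity: w0 R w3 with w0 ≠ w3.
(A) the dual of axiom 5: valid iff R is euclidean. R is not euclidean — not valid.
(B) φ → [R]⟨R⟩φ is axiom B, which corresponds to symmetry. R is symmetric — valid.
(C) [R]φ → φ (axiom T) characterises the reflexive frames. R is reflexive — valid.
(D) ⟨R⟩φ → φ (the converse of T) corresponds to R being a subset of the identity. Here R ⊄ identity, so not valid.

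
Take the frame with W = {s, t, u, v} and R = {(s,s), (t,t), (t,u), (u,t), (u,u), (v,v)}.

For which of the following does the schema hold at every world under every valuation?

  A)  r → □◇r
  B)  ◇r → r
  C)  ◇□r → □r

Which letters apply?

A, C

R is symmetric: every R-edge is matched by its reverse.
R is euclidean: any two R-successors of the same world are R-related.
R is not a subset of the identity: t R u with t ≠ u.
(A) r → □◇r (axiom B) characterises the symmetric frames. R is symmetric — valid.
(B) ◇r → r is the converse of T; it holds exactly when R ⊆ identity. Here R ⊄ identity — not valid.
(C) ◇□r → □r is the dual of axiom 5, which corresponds to the euclidean property. R is euclidean — valid.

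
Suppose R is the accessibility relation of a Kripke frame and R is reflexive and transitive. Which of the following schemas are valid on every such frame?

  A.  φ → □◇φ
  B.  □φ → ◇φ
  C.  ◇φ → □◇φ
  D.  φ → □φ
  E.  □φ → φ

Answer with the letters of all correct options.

B, E

Reflexive relations are serial.
(A) axiom B: valid iff R is symmetric. Such an R need not be symmetric — not valid.
(B) □φ → ◇φ is axiom D; it is valid on a frame exactly when R is serial. Every such R is serial, so valid.
(C) ◇φ → □◇φ is axiom 5, which corresponds to the euclidean property. Such an R need not be euclidean — not valid.
(D) φ → □φ (equivalent to ◇p→p) corresponds to R being a subset of the identity. Such an R need not be a subset of the identity, so not valid.
(E) □φ → φ is axiom T; it is valid on a frame exactly when R is reflexive. Every such R is reflexive, so valid.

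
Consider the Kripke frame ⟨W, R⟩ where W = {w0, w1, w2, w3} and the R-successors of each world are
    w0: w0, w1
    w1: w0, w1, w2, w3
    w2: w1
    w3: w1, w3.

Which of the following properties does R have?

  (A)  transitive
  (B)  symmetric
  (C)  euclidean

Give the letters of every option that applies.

(A) not transitive: w0 R w1 and w1 R w2 but not w0 R w2.
(B) symmetric: every R-edge is matched by its reverse.
(C) not euclidean: w1 R w0 and w1 R w2 but not w0 R w2.

B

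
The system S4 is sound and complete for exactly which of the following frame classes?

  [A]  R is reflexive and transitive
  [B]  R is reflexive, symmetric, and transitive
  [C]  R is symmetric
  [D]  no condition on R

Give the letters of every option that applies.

A

(A) S4 is sound and complete for exactly this class.
(B) this class determines S5, not S4.
(C) this class determines KB, not S4.
(D) this class determines K, not S4.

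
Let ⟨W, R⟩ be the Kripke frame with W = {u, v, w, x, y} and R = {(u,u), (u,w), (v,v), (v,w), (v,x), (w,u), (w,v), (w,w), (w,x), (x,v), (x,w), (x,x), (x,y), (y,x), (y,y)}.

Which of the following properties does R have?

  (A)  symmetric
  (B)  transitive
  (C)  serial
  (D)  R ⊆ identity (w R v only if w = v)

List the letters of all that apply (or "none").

A, C

(A) symmetric: every R-edge is matched by its reverse.
(B) not transitive: u R w and w R v but not u R v.
(C) serial: every world has an R-successor.
(D) not ⊆ identity: u R w with u ≠ w.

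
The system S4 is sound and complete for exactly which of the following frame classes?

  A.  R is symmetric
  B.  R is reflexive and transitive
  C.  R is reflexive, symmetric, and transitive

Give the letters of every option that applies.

B

(A) this class determines KB, not S4.
(B) S4 is sound and complete for exactly this class.
(C) this class determines S5, not S4.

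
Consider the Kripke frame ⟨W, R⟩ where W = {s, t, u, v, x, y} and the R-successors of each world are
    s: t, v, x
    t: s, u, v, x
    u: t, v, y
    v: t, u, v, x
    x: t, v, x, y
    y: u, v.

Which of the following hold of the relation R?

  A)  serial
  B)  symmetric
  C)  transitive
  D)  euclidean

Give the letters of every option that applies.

A

(A) serial: every world has an R-successor.
(B) not symmetric: s R v but not v R s.
(C) not transitive: s R t and t R s but not s R s.
(D) not euclidean: t R s and t R u but not s R u.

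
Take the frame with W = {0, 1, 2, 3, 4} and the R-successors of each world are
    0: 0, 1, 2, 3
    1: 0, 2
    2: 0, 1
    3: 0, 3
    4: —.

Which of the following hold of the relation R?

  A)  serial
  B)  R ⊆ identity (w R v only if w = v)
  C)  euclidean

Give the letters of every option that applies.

none

(A) not serial: 4 has no R-successor.
(B) not ⊆ identity: 0 R 1 with 0 ≠ 1.
(C) not euclidean: 0 R 1 and 0 R 3 but not 1 R 3.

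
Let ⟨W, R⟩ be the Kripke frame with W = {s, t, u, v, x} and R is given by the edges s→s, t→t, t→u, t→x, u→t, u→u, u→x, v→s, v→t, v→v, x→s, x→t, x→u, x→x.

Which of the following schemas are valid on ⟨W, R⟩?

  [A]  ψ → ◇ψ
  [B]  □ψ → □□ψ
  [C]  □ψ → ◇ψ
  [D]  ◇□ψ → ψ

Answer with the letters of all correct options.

A, C

R is reflexive: each world relates to itself.
R is not symmetric: v R s but not s R v.
R is not transitive: t R x and x R s but not t R s.
R is serial: every world has an R-successor.
(A) ψ → ◇ψ (the dual of axiom T) characterises the reflexive frames. R is reflexive — valid.
(B) □ψ → □□ψ is axiom 4; it is valid on a frame exactly when R is transitive. R is not transitive, so not valid.
(C) □ψ → ◇ψ is axiom D; it is valid on a frame exactly when R is serial. R is serial, so valid.
(D) ◇□ψ → ψ is the dual of axiom B, which corresponds to symmetry. R is not symmetric — not valid.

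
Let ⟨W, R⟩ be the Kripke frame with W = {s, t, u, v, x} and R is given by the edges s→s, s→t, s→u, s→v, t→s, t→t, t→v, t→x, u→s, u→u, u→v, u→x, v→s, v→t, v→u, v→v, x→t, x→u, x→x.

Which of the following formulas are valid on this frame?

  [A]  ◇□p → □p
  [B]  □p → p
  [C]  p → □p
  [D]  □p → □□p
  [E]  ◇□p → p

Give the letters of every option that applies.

R is reflexive: each world relates to itself.
R is symmetric: every R-edge is matched by its reverse.
R is not transitive: s R t and t R x but not s R x.
R is not euclidean: s R t and s R u but not t R u.
R is not a subset of the identity: s R t with s ≠ t.
(A) ◇□p → □p (the dual of axiom 5) characterises the euclidean frames. R is not euclidean — not valid.
(B) □p → p is axiom T, which corresponds to reflexivity. R is reflexive — valid.
(C) p → □p is equivalent to ◇p→p; it holds exactly when R ⊆ identity. Here R ⊄ identity — not valid.
(D) □p → □□p (axiom 4) characterises the transitive frames. R is not transitive — not valid.
(E) the dual of axiom B: valid iff R is symmetric. R is symmetric — valid.

B, E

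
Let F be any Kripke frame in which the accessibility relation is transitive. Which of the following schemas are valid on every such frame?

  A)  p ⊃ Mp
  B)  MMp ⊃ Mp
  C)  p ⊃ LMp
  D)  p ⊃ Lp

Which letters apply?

(A) p ⊃ Mp is the dual of axiom T, which corresponds to reflexivity. Such an R need not be reflexive — not valid.
(B) MMp ⊃ Mp is the dual of axiom 4, which corresponds to transitivity. Every such R is transitive — valid.
(C) p ⊃ LMp (axiom B) characterises the symmetric frames. Such an R need not be symmetric — not valid.
(D) p ⊃ Lp is equivalent to ◇p→p; it holds exactly when R ⊆ identity. Such an R need not be a subset of the identity — not valid.

B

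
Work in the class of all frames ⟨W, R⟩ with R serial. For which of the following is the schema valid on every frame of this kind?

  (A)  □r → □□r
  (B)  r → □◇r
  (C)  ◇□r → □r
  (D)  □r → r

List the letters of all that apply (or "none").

(A) axiom 4: valid iff R is transitive. Such an R need not be transitive — not valid.
(B) r → □◇r is axiom B, which corresponds to symmetry. Such an R need not be symmetric — not valid.
(C) ◇□r → □r is the dual of axiom 5, which corresponds to the euclidean property. Such an R need not be euclidean — not valid.
(D) □r → r is axiom T; it is valid on a frame exactly when R is reflexive. Such an R need not be reflexive, so not valid.

none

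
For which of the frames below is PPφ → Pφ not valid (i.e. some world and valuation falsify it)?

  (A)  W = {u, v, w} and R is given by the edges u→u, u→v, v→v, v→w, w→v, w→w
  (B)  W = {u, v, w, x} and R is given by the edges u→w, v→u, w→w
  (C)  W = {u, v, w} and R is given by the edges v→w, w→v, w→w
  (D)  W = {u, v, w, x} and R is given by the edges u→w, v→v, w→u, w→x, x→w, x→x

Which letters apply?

The schema PPφ → Pφ is the dual of axiom 4; it is valid on a frame iff R is transitive.
(A) R is not transitive (u R v and v R w but not u R w), so the schema fails here.
(B) R is not transitive (v R u and u R w but not v R w), so the schema fails here.
(C) R is not transitive (v R w and w R v but not v R v), so the schema fails here.
(D) R is not transitive (u R w and w R u but not u R u), so the schema fails here.

A, B, C, D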